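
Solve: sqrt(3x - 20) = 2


Square both sides: 3x - 20 = 2^2 = 4
3x = 4 + 20 = 24
x = 8
Check: sqrt(3*8 - 20) = sqrt(4) = 2 ✓

x = 8


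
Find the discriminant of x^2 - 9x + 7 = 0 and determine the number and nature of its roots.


For ax^2 + bx + c = 0, discriminant D = b^2 - 4ac
Here a = 1, b = -9, c = 7
D = (-9)^2 - 4(1)(7) = 81 - 28 = 53

D = 53 > 0 but not a perfect square
The equation has 2 distinct real irrational roots.

Discriminant = 53, 2 distinct real irrational roots


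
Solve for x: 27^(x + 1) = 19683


Express both sides with the same base.
19683 = 27^3
Since the bases match, equate exponents: x + 1 = 3
So x = 3 - (1) = 2

x = 2


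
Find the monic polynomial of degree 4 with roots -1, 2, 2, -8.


A monic polynomial with roots -1, 2, 2, -8 is:
p(x) = (x + 1)(x - 2)(x - 2)(x + 8)
After multiplying by (x + 1): x + 1
After multiplying by (x - 2): x^2 - x - 2
After multiplying by (x - 2): x^3 - 3x^2 + 4
After multiplying by (x + 8): x^4 + 5x^3 - 24x^2 + 4x + 32

x^4 + 5x^3 - 24x^2 + 4x + 32


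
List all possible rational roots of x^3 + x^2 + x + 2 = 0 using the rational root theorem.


Rational root theorem: possible roots are ±p/q where:
  p divides the constant term (2): p ∈ {1, 2}
  q divides the leading coefficient (1): q ∈ {1}

All possible rational roots: -2, -1, 1, 2

-2, -1, 1, 2


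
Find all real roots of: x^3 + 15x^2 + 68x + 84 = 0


Let p(x) = x^3 + 15x^2 + 68x + 84. By the rational root theorem (leading coefficient 1), any rational root is an integer divisor of 84: try ±1, ±2, ... in turn.
Test x = 1: value = 168 ≠ 0.
Test x = -1: value = 30 ≠ 0.
Test x = 2: value = 288 ≠ 0.
Test x = -2: value = 0 ✓, so (x + 2) is a factor.
Synthetic division by (x + 2): bring down 1; 1(-2) + 15 = 13; 13(-2) + 68 = 42; 42(-2) + 84 = 0 → quotient x^2 + 13x + 42, remainder 0.
Solve the quadratic x^2 + 13x + 42 = 0: discriminant = 13^2 - 4(1)(42) = 169 - 168 = 1.
sqrt(1) = 1, so x = (-13 ± 1)/2: x = -6 or x = -7.

x = -7, x = -6, x = -2


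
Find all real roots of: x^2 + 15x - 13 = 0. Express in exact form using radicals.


Using the quadratic formula: x = (-b ± sqrt(b^2 - 4ac)) / (2a)
Here a = 1, b = 15, c = -13
Discriminant = b^2 - 4ac = 15^2 - 4(1)(-13) = 225 + 52 = 277
Since discriminant = 277 > 0, there are two real roots.
x = (-15 ± sqrt(277)) / 2
Numerically: x ≈ 0.8217 or x ≈ -15.8217

x = (-15 + sqrt(277)) / 2 or x = (-15 - sqrt(277)) / 2


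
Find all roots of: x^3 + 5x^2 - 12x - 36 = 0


Let p(x) = x^3 + 5x^2 - 12x - 36. By the rational root theorem (leading coefficient 1), any rational root is an integer divisor of 36: try ±1, ±2, ... in turn.
Test x = 1: value = -42 ≠ 0.
Test x = -1: value = -20 ≠ 0.
Test x = 2: value = -32 ≠ 0.
Test x = -2: value = 0 ✓, so (x + 2) is a factor.
Synthetic division by (x + 2): bring down 1; 1(-2) + 5 = 3; 3(-2) - 12 = -18; (-18)(-2) - 36 = 0 → quotient x^2 + 3x - 18, remainder 0.
Solve the quadratic x^2 + 3x - 18 = 0: discriminant = 3^2 - 4(1)(-18) = 9 + 72 = 81.
sqrt(81) = 9, so x = (-3 ± 9)/2: x = 3 or x = -6.
Collecting all roots found:

x = -6, x = -2, x = 3


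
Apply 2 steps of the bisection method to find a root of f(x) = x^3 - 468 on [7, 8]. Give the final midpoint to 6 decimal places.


f(x) = x^3 - 468
f(7) = -125 < 0
f(8) = 44 > 0

Step 1: midpoint = (7.000000 + 8.000000)/2 = 7.500000
  f(7.500000) = -46.125000
  f(mid) < 0, so root is in [7.500000, 8.000000]

Step 2: midpoint = (7.500000 + 8.000000)/2 = 7.750000
  f(7.750000) = -2.515625
  f(mid) < 0, so root is in [7.750000, 8.000000]

midpoint = 7.750000


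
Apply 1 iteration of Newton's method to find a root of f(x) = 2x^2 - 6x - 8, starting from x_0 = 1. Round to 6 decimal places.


Newton's method: x_(n+1) = x_n - f(x_n)/f'(x_n)
f(x) = 2x^2 - 6x - 8
f'(x) = 4x - 6

Iteration 1:
  f(1.000000) = -12.000000
  f'(1.000000) = -2.000000
  x_1 = 1.000000 - (-12.000000)/(-2.000000) = -5.000000

x_1 = -5.000000


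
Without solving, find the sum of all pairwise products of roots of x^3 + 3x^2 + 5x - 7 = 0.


By Vieta's formulas for x^3 + bx^2 + cx + d = 0:
  r1 + r2 + r3 = -b/a = -3
  r1*r2 + r1*r3 + r2*r3 = c/a = 5
  r1*r2*r3 = -d/a = 7


Sum of pairwise products = 5


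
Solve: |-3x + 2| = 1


An absolute value equation |expr| = 1 gives two cases:
Case 1: -3x + 2 = 1
  -3x = -1, so x = 1/3
Case 2: -3x + 2 = -1
  -3x = -3, so x = 1

x = 1/3, x = 1


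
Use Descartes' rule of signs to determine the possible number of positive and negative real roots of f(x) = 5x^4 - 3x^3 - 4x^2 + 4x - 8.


Descartes' rule of signs:

For positive roots, count sign changes in f(x) = 5x^4 - 3x^3 - 4x^2 + 4x - 8:
Signs of coefficients: +, -, -, +, -
Number of sign changes: 3
Possible positive real roots: 3, 1

For negative roots, examine f(-x) = 5x^4 + 3x^3 - 4x^2 - 4x - 8:
Signs of coefficients: +, +, -, -, -
Number of sign changes: 1
Possible negative real roots: 1

Positive roots: 3 or 1; Negative roots: 1


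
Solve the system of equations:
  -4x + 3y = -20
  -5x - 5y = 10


Using Cramer's rule:
Determinant D = (-4)(-5) - (-5)(3) = 20 + 15 = 35
Dx = (-20)(-5) - (10)(3) = 100 - 30 = 70
Dy = (-4)(10) - (-5)(-20) = -40 - 100 = -140
x = Dx/D = 70/35 = 2
y = Dy/D = -140/35 = -4

x = 2, y = -4


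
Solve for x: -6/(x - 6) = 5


Multiply both sides by (x - 6): -6 = 5(x - 6)
Distribute: -6 = 5x - 30
5x = -6 + 30 = 24
x = 24/5

x = 24/5


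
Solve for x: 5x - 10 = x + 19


Starting with: 5x - 10 = x + 19
Move all x terms to left: (5 - 1)x = 19 + 10
Simplify: 4x = 29
Divide both sides by 4: x = 29/4

x = 29/4


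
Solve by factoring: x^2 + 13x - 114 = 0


We need two numbers that multiply to -114 and add to 13.
Those numbers are 19 and -6 (since 19 * (-6) = -114 and 19 + (-6) = 13).
So x^2 + 13x - 114 = (x + 19)(x - 6) = 0
Setting each factor to zero: x = -19 or x = 6

x = -19, x = 6


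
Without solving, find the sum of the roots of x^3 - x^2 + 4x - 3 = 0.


By Vieta's formulas for x^3 + bx^2 + cx + d = 0:
  r1 + r2 + r3 = -b/a = 1
  r1*r2 + r1*r3 + r2*r3 = c/a = 4
  r1*r2*r3 = -d/a = 3


Sum = 1


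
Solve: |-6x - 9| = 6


An absolute value equation |expr| = 6 gives two cases:
Case 1: -6x - 9 = 6
  -6x = 15, so x = -5/2
Case 2: -6x - 9 = -6
  -6x = 3, so x = -1/2

x = -5/2, x = -1/2


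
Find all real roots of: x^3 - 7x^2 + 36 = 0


Let p(x) = x^3 - 7x^2 + 36. By the rational root theorem (leading coefficient 1), any rational root is an integer divisor of 36: try ±1, ±2, ... in turn.
Test x = 1: value = 30 ≠ 0.
Test x = -1: value = 28 ≠ 0.
Test x = 2: value = 16 ≠ 0.
Test x = -2: value = 0 ✓, so (x + 2) is a factor.
Synthetic division by (x + 2): bring down 1; 1(-2) - 7 = -9; (-9)(-2) + 0 = 18; 18(-2) + 36 = 0 → quotient x^2 - 9x + 18, remainder 0.
Solve the quadratic x^2 - 9x + 18 = 0: discriminant = (-9)^2 - 4(1)(18) = 81 - 72 = 9.
sqrt(9) = 3, so x = (9 ± 3)/2: x = 6 or x = 3.

x = -2, x = 3, x = 6


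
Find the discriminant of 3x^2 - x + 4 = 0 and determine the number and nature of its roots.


For ax^2 + bx + c = 0, discriminant D = b^2 - 4ac
Here a = 3, b = -1, c = 4
D = (-1)^2 - 4(3)(4) = 1 - 48 = -47

D = -47 < 0
The equation has no real roots (2 complex conjugate roots).

Discriminant = -47, no real roots (2 complex conjugate roots)


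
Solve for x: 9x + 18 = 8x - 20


Starting with: 9x + 18 = 8x - 20
Move all x terms to left: (9 - 8)x = -20 - 18
Simplify: x = -38
Divide both sides by 1: x = -38

x = -38


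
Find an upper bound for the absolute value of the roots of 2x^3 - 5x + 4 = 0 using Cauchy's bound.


Cauchy's bound: all roots r satisfy |r| <= 1 + max(|a_i/a_n|) for i = 0,...,n-1
where a_n is the leading coefficient.

Coefficients: [2, 0, -5, 4]
Leading coefficient a_n = 2
Ratios |a_i/a_n|: 0, 5/2, 2
Maximum ratio: 5/2
Cauchy's bound: |r| <= 1 + 5/2 = 7/2

Upper bound = 7/2


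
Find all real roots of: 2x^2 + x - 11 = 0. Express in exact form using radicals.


Using the quadratic formula: x = (-b ± sqrt(b^2 - 4ac)) / (2a)
Here a = 2, b = 1, c = -11
Discriminant = b^2 - 4ac = 1^2 - 4(2)(-11) = 1 + 88 = 89
Since discriminant = 89 > 0, there are two real roots.
x = (-1 ± sqrt(89)) / 4
Numerically: x ≈ 2.1085 or x ≈ -2.6085

x = (-1 + sqrt(89)) / 4 or x = (-1 - sqrt(89)) / 4


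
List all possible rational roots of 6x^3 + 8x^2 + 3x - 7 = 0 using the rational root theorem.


Rational root theorem: possible roots are ±p/q where:
  p divides the constant term (-7): p ∈ {1, 7}
  q divides the leading coefficient (6): q ∈ {1, 2, 3, 6}

All possible rational roots: -7, -7/2, -7/3, -7/6, -1, -1/2, -1/3, -1/6, 1/6, 1/3, 1/2, 1, 7/6, 7/3, 7/2, 7

-7, -7/2, -7/3, -7/6, -1, -1/2, -1/3, -1/6, 1/6, 1/3, 1/2, 1, 7/6, 7/3, 7/2, 7


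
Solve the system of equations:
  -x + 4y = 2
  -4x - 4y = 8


Using Cramer's rule:
Determinant D = (-1)(-4) - (-4)(4) = 4 + 16 = 20
Dx = (2)(-4) - (8)(4) = -8 - 32 = -40
Dy = (-1)(8) - (-4)(2) = -8 + 8 = 0
x = Dx/D = -40/20 = -2
y = Dy/D = 0/20 = 0

x = -2, y = 0


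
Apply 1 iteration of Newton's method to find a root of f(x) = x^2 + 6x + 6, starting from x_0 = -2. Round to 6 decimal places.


Newton's method: x_(n+1) = x_n - f(x_n)/f'(x_n)
f(x) = x^2 + 6x + 6
f'(x) = 2x + 6

Iteration 1:
  f(-2.000000) = -2.000000
  f'(-2.000000) = 2.000000
  x_1 = -2.000000 - (-2.000000)/(2.000000) = -1.000000

x_1 = -1.000000


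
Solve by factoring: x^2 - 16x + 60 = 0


We need two numbers that multiply to 60 and add to -16.
Those numbers are -10 and -6 (since (-10) * (-6) = 60 and (-10) + (-6) = -16).
So x^2 - 16x + 60 = (x - 10)(x - 6) = 0
Setting each factor to zero: x = 10 or x = 6

x = 6, x = 10


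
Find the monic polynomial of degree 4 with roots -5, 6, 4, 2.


A monic polynomial with roots -5, 6, 4, 2 is:
p(x) = (x + 5)(x - 6)(x - 4)(x - 2)
After multiplying by (x + 5): x + 5
After multiplying by (x - 6): x^2 - x - 30
After multiplying by (x - 4): x^3 - 5x^2 - 26x + 120
After multiplying by (x - 2): x^4 - 7x^3 - 16x^2 + 172x - 240

x^4 - 7x^3 - 16x^2 + 172x - 240


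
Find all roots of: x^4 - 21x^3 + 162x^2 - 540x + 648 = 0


Let p(x) = x^4 - 21x^3 + 162x^2 - 540x + 648. By the rational root theorem (leading coefficient 1), any rational root is an integer divisor of 648: try ±1, ±2, ... in turn.
Test x = 1: value = 250 ≠ 0.
Test x = -1: value = 1372 ≠ 0.
Test x = 2: value = 64 ≠ 0.
Test x = -2: value = 2560 ≠ 0.
Test x = 3: value = 0 ✓, so (x - 3) is a factor.
Synthetic division by (x - 3): bring down 1; 1(3) - 21 = -18; (-18)(3) + 162 = 108; 108(3) - 540 = -216; (-216)(3) + 648 = 0 → quotient x^3 - 18x^2 + 108x - 216, remainder 0.
Continue with the quotient x^3 - 18x^2 + 108x - 216 (candidates must divide 216; re-test x = 3 first in case it repeats).
Test x = 3: value = -27 ≠ 0.
Test x = -3: value = -729 ≠ 0.
Test x = 4: value = -8 ≠ 0.
Test x = -4: value = -1000 ≠ 0.
Test x = 6: value = 0 ✓, so (x - 6) is a factor.
Synthetic division by (x - 6): bring down 1; 1(6) - 18 = -12; (-12)(6) + 108 = 36; 36(6) - 216 = 0 → quotient x^2 - 12x + 36, remainder 0.
Solve the quadratic x^2 - 12x + 36 = 0: discriminant = (-12)^2 - 4(1)(36) = 144 - 144 = 0.
Discriminant = 0, so a double root: x = 12/2 = 6.
Collecting all roots found:

x = 3, x = 6 (multiplicity 3)


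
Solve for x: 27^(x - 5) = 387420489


Express both sides with the same base.
387420489 = 27^6
Since the bases match, equate exponents: x - 5 = 6
So x = 6 - (-5) = 11

x = 11


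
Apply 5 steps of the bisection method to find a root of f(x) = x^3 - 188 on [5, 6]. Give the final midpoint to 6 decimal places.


f(x) = x^3 - 188
f(5) = -63 < 0
f(6) = 28 > 0

Step 1: midpoint = (5.000000 + 6.000000)/2 = 5.500000
  f(5.500000) = -21.625000
  f(mid) < 0, so root is in [5.500000, 6.000000]

Step 2: midpoint = (5.500000 + 6.000000)/2 = 5.750000
  f(5.750000) = 2.109375
  f(mid) > 0, so root is in [5.500000, 5.750000]

Step 3: midpoint = (5.500000 + 5.750000)/2 = 5.625000
  f(5.625000) = -10.021484
  f(mid) < 0, so root is in [5.625000, 5.750000]

Step 4: midpoint = (5.625000 + 5.750000)/2 = 5.687500
  f(5.687500) = -4.022705
  f(mid) < 0, so root is in [5.687500, 5.750000]

Step 5: midpoint = (5.687500 + 5.750000)/2 = 5.718750
  f(5.718750) = -0.973419
  f(mid) < 0, so root is in [5.718750, 5.750000]

midpoint = 5.718750


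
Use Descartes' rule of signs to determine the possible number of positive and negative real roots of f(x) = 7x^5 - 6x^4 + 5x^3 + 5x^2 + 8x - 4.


Descartes' rule of signs:

For positive roots, count sign changes in f(x) = 7x^5 - 6x^4 + 5x^3 + 5x^2 + 8x - 4:
Signs of coefficients: +, -, +, +, +, -
Number of sign changes: 3
Possible positive real roots: 3, 1

For negative roots, examine f(-x) = -7x^5 - 6x^4 - 5x^3 + 5x^2 - 8x - 4:
Signs of coefficients: -, -, -, +, -, -
Number of sign changes: 2
Possible negative real roots: 2, 0

Positive roots: 3 or 1; Negative roots: 2 or 0


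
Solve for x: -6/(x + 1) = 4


Multiply both sides by (x + 1): -6 = 4(x + 1)
Distribute: -6 = 4x + 4
4x = -6 - 4 = -10
x = -5/2

x = -5/2


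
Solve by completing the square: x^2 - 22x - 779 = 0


Start: x^2 - 22x - 779 = 0
Move constant: x^2 - 22x = 779
Half of -22 is -11, squared is 121
Add 121 to both sides: x^2 - 22x + 121 = 900
(x - 11)^2 = 900
x - 11 = ±30
x = 11 + 30 = 41 or x = 11 - 30 = -19

x = -19, x = 41


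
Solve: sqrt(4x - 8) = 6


Square both sides: 4x - 8 = 6^2 = 36
4x = 36 + 8 = 44
x = 11
Check: sqrt(4*11 - 8) = sqrt(36) = 6 ✓

x = 11


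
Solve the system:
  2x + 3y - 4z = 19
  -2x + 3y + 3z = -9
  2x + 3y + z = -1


Using Cramer's rule. Expand each determinant along the first row.
D  = 2*[3*1 - 3*3] - 3*[(-2)*1 - 3*2] + (-4)*[(-2)*3 - 3*2]
  = 2*(-6) - 3*(-8) + (-4)*(-12) = 60
Dx = 19*[3*1 - 3*3] - 3*[(-9)*1 - 3*(-1)] + (-4)*[(-9)*3 - 3*(-1)]
  = 19*(-6) - 3*(-6) + (-4)*(-24) = 0
Dy = 2*[(-9)*1 - 3*(-1)] - 19*[(-2)*1 - 3*2] + (-4)*[(-2)*(-1) - (-9)*2]
  = 2*(-6) - 19*(-8) + (-4)*(20) = 60
Dz = 2*[3*(-1) - (-9)*3] - 3*[(-2)*(-1) - (-9)*2] + 19*[(-2)*3 - 3*2]
  = 2*(24) - 3*(20) + 19*(-12) = -240
x = Dx/D = 0/60 = 0, y = Dy/D = 60/60 = 1, z = Dz/D = -240/60 = -4
Check eq1: (2)(0) + (3)(1) + (-4)(-4) = 19 = 19 ✓
Check eq2: (-2)(0) + (3)(1) + (3)(-4) = -9 = -9 ✓
Check eq3: (2)(0) + (3)(1) + (1)(-4) = -1 = -1 ✓

x = 0, y = 1, z = -4


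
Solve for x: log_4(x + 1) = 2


Convert to exponential form: x + 1 = 4^2 = 16
x = 16 - 1 = 15
Check: log_4(15 + 1) = log_4(16) = log_4(16) = 2 ✓

x = 15


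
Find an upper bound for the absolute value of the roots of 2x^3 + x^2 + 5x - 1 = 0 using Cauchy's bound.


Cauchy's bound: all roots r satisfy |r| <= 1 + max(|a_i/a_n|) for i = 0,...,n-1
where a_n is the leading coefficient.

Coefficients: [2, 1, 5, -1]
Leading coefficient a_n = 2
Ratios |a_i/a_n|: 1/2, 5/2, 1/2
Maximum ratio: 5/2
Cauchy's bound: |r| <= 1 + 5/2 = 7/2

Upper bound = 7/2


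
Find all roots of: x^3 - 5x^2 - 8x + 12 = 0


Let p(x) = x^3 - 5x^2 - 8x + 12. By the rational root theorem (leading coefficient 1), any rational root is an integer divisor of 12: try ±1, ±2, ... in turn.
Test x = 1: value = 0 ✓, so (x - 1) is a factor.
Synthetic division by (x - 1): bring down 1; 1(1) - 5 = -4; (-4)(1) - 8 = -12; (-12)(1) + 12 = 0 → quotient x^2 - 4x - 12, remainder 0.
Solve the quadratic x^2 - 4x - 12 = 0: discriminant = (-4)^2 - 4(1)(-12) = 16 + 48 = 64.
sqrt(64) = 8, so x = (4 ± 8)/2: x = 6 or x = -2.
Collecting all roots found:

x = -2, x = 1, x = 6


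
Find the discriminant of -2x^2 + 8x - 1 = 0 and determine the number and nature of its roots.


For ax^2 + bx + c = 0, discriminant D = b^2 - 4ac
Here a = -2, b = 8, c = -1
D = (8)^2 - 4(-2)(-1) = 64 - 8 = 56

D = 56 > 0 but not a perfect square
The equation has 2 distinct real irrational roots.

Discriminant = 56, 2 distinct real irrational roots


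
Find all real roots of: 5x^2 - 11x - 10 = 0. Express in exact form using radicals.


Using the quadratic formula: x = (-b ± sqrt(b^2 - 4ac)) / (2a)
Here a = 5, b = -11, c = -10
Discriminant = b^2 - 4ac = (-11)^2 - 4(5)(-10) = 121 + 200 = 321
Since discriminant = 321 > 0, there are two real roots.
x = (11 ± sqrt(321)) / 10
Numerically: x ≈ 2.8916 or x ≈ -0.6916

x = (11 + sqrt(321)) / 10 or x = (11 - sqrt(321)) / 10


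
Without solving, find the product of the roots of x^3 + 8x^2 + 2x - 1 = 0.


By Vieta's formulas for x^3 + bx^2 + cx + d = 0:
  r1 + r2 + r3 = -b/a = -8
  r1*r2 + r1*r3 + r2*r3 = c/a = 2
  r1*r2*r3 = -d/a = 1


Product = 1


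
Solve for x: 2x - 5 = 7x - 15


Starting with: 2x - 5 = 7x - 15
Move all x terms to left: (2 - 7)x = -15 + 5
Simplify: -5x = -10
Divide both sides by -5: x = 2

x = 2


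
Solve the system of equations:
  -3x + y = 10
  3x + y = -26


Using Cramer's rule:
Determinant D = (-3)(1) - (3)(1) = -3 - 3 = -6
Dx = (10)(1) - (-26)(1) = 10 + 26 = 36
Dy = (-3)(-26) - (3)(10) = 78 - 30 = 48
x = Dx/D = 36/-6 = -6
y = Dy/D = 48/-6 = -8

x = -6, y = -8


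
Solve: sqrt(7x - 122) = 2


Square both sides: 7x - 122 = 2^2 = 4
7x = 4 + 122 = 126
x = 18
Check: sqrt(7*18 - 122) = sqrt(4) = 2 ✓

x = 18


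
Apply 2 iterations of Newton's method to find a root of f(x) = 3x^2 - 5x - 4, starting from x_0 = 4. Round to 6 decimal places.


Newton's method: x_(n+1) = x_n - f(x_n)/f'(x_n)
f(x) = 3x^2 - 5x - 4
f'(x) = 6x - 5

Iteration 1:
  f(4.000000) = 24.000000
  f'(4.000000) = 19.000000
  x_1 = 4.000000 - (24.000000)/(19.000000) = 2.736842

Iteration 2:
  f(2.736842) = 4.786704
  f'(2.736842) = 11.421053
  x_2 = 2.736842 - (4.786704)/(11.421053) = 2.317730

x_2 = 2.317730


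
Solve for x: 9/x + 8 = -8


Subtract 8 from both sides: 9/x = -16
Multiply both sides by x: 9 = -16 * x
Divide by -16: x = -9/16

x = -9/16


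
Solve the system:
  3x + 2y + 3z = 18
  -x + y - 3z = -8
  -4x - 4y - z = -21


Using Cramer's rule. Expand each determinant along the first row.
D  = 3*[1*(-1) - (-3)*(-4)] - 2*[(-1)*(-1) - (-3)*(-4)] + 3*[(-1)*(-4) - 1*(-4)]
  = 3*(-13) - 2*(-11) + 3*(8) = 7
Dx = 18*[1*(-1) - (-3)*(-4)] - 2*[(-8)*(-1) - (-3)*(-21)] + 3*[(-8)*(-4) - 1*(-21)]
  = 18*(-13) - 2*(-55) + 3*(53) = 35
Dy = 3*[(-8)*(-1) - (-3)*(-21)] - 18*[(-1)*(-1) - (-3)*(-4)] + 3*[(-1)*(-21) - (-8)*(-4)]
  = 3*(-55) - 18*(-11) + 3*(-11) = 0
Dz = 3*[1*(-21) - (-8)*(-4)] - 2*[(-1)*(-21) - (-8)*(-4)] + 18*[(-1)*(-4) - 1*(-4)]
  = 3*(-53) - 2*(-11) + 18*(8) = 7
x = Dx/D = 35/7 = 5, y = Dy/D = 0/7 = 0, z = Dz/D = 7/7 = 1
Check eq1: (3)(5) + (2)(0) + (3)(1) = 18 = 18 ✓
Check eq2: (-1)(5) + (1)(0) + (-3)(1) = -8 = -8 ✓
Check eq3: (-4)(5) + (-4)(0) + (-1)(1) = -21 = -21 ✓

x = 5, y = 0, z = 1


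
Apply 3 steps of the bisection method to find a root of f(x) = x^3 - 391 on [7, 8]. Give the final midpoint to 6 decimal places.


f(x) = x^3 - 391
f(7) = -48 < 0
f(8) = 121 > 0

Step 1: midpoint = (7.000000 + 8.000000)/2 = 7.500000
  f(7.500000) = 30.875000
  f(mid) > 0, so root is in [7.000000, 7.500000]

Step 2: midpoint = (7.000000 + 7.500000)/2 = 7.250000
  f(7.250000) = -9.921875
  f(mid) < 0, so root is in [7.250000, 7.500000]

Step 3: midpoint = (7.250000 + 7.500000)/2 = 7.375000
  f(7.375000) = 10.130859
  f(mid) > 0, so root is in [7.250000, 7.375000]

midpoint = 7.375000


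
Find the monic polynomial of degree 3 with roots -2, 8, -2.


A monic polynomial with roots -2, 8, -2 is:
p(x) = (x + 2)(x - 8)(x + 2)
After multiplying by (x + 2): x + 2
After multiplying by (x - 8): x^2 - 6x - 16
After multiplying by (x + 2): x^3 - 4x^2 - 28x - 32

x^3 - 4x^2 - 28x - 32


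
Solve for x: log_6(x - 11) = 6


Convert to exponential form: x - 11 = 6^6 = 46656
x = 46656 + 11 = 46667
Check: log_6(46667 - 11) = log_6(46656) = log_6(46656) = 6 ✓

x = 46667


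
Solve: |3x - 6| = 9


An absolute value equation |expr| = 9 gives two cases:
Case 1: 3x - 6 = 9
  3x = 15, so x = 5
Case 2: 3x - 6 = -9
  3x = -3, so x = -1

x = -1, x = 5


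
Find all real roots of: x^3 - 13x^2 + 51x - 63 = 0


Let p(x) = x^3 - 13x^2 + 51x - 63. By the rational root theorem (leading coefficient 1), any rational root is an integer divisor of 63: try ±1, ±2, ... in turn.
Test x = 1: value = -24 ≠ 0.
Test x = -1: value = -128 ≠ 0.
Test x = 3: value = 0 ✓, so (x - 3) is a factor.
Synthetic division by (x - 3): bring down 1; 1(3) - 13 = -10; (-10)(3) + 51 = 21; 21(3) - 63 = 0 → quotient x^2 - 10x + 21, remainder 0.
Solve the quadratic x^2 - 10x + 21 = 0: discriminant = (-10)^2 - 4(1)(21) = 100 - 84 = 16.
sqrt(16) = 4, so x = (10 ± 4)/2: x = 7 or x = 3.

x = 3 (multiplicity 2), x = 7


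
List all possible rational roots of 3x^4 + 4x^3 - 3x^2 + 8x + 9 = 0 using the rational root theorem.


Rational root theorem: possible roots are ±p/q where:
  p divides the constant term (9): p ∈ {1, 3, 9}
  q divides the leading coefficient (3): q ∈ {1, 3}

All possible rational roots: -9, -3, -1, -1/3, 1/3, 1, 3, 9

-9, -3, -1, -1/3, 1/3, 1, 3, 9


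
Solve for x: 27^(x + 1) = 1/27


Express both sides with the same base.
1/27 = 27^(-1)
Since the bases match, equate exponents: x + 1 = -1
So x = -1 - (1) = -2

x = -2


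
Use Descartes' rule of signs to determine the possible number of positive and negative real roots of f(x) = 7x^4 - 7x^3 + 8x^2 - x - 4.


Descartes' rule of signs:

For positive roots, count sign changes in f(x) = 7x^4 - 7x^3 + 8x^2 - x - 4:
Signs of coefficients: +, -, +, -, -
Number of sign changes: 3
Possible positive real roots: 3, 1

For negative roots, examine f(-x) = 7x^4 + 7x^3 + 8x^2 + x - 4:
Signs of coefficients: +, +, +, +, -
Number of sign changes: 1
Possible negative real roots: 1

Positive roots: 3 or 1; Negative roots: 1


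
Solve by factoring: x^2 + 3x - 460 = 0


We need two numbers that multiply to -460 and add to 3.
Those numbers are 23 and -20 (since 23 * (-20) = -460 and 23 + (-20) = 3).
So x^2 + 3x - 460 = (x + 23)(x - 20) = 0
Setting each factor to zero: x = -23 or x = 20

x = -23, x = 20


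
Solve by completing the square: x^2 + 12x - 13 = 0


Start: x^2 + 12x - 13 = 0
Move constant: x^2 + 12x = 13
Half of 12 is 6, squared is 36
Add 36 to both sides: x^2 + 12x + 36 = 49
(x + 6)^2 = 49
x + 6 = ±7
x = -6 + 7 = 1 or x = -6 - 7 = -13

x = -13, x = 1


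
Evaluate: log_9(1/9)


We need the exponent such that 9^? = 1/9
9^(-1) = 1/9^1 = 1/9
Therefore log_9(1/9) = -1

-1


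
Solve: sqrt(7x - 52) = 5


Square both sides: 7x - 52 = 5^2 = 25
7x = 25 + 52 = 77
x = 11
Check: sqrt(7*11 - 52) = sqrt(25) = 5 ✓

x = 11


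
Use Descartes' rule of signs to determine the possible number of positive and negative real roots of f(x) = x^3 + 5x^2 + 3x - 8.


Descartes' rule of signs:

For positive roots, count sign changes in f(x) = x^3 + 5x^2 + 3x - 8:
Signs of coefficients: +, +, +, -
Number of sign changes: 1
Possible positive real roots: 1

For negative roots, examine f(-x) = -x^3 + 5x^2 - 3x - 8:
Signs of coefficients: -, +, -, -
Number of sign changes: 2
Possible negative real roots: 2, 0

Positive roots: 1; Negative roots: 2 or 0


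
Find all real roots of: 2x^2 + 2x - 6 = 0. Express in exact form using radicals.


Using the quadratic formula: x = (-b ± sqrt(b^2 - 4ac)) / (2a)
Here a = 2, b = 2, c = -6
Discriminant = b^2 - 4ac = 2^2 - 4(2)(-6) = 4 + 48 = 52
Since discriminant = 52 > 0, there are two real roots.
x = (-2 ± 2*sqrt(13)) / 4
Simplifying: x = (-1 ± sqrt(13)) / 2
Numerically: x ≈ 1.3028 or x ≈ -2.3028

x = (-1 + sqrt(13)) / 2 or x = (-1 - sqrt(13)) / 2


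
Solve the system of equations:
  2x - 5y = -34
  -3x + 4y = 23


Using Cramer's rule:
Determinant D = (2)(4) - (-3)(-5) = 8 - 15 = -7
Dx = (-34)(4) - (23)(-5) = -136 + 115 = -21
Dy = (2)(23) - (-3)(-34) = 46 - 102 = -56
x = Dx/D = -21/-7 = 3
y = Dy/D = -56/-7 = 8

x = 3, y = 8


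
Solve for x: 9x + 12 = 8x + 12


Starting with: 9x + 12 = 8x + 12
Move all x terms to left: (9 - 8)x = 12 - 12
Simplify: x = 0
Divide both sides by 1: x = 0

x = 0


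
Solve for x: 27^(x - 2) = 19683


Express both sides with the same base.
19683 = 27^3
Since the bases match, equate exponents: x - 2 = 3
So x = 3 - (-2) = 5

x = 5


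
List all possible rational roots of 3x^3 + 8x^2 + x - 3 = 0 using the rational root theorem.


Rational root theorem: possible roots are ±p/q where:
  p divides the constant term (-3): p ∈ {1, 3}
  q divides the leading coefficient (3): q ∈ {1, 3}

All possible rational roots: -3, -1, -1/3, 1/3, 1, 3

-3, -1, -1/3, 1/3, 1, 3


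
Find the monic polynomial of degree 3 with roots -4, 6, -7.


A monic polynomial with roots -4, 6, -7 is:
p(x) = (x + 4)(x - 6)(x + 7)
After multiplying by (x + 4): x + 4
After multiplying by (x - 6): x^2 - 2x - 24
After multiplying by (x + 7): x^3 + 5x^2 - 38x - 168

x^3 + 5x^2 - 38x - 168


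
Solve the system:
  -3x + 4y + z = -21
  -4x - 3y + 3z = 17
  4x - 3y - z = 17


Using Cramer's rule. Expand each determinant along the first row.
D  = (-3)*[(-3)*(-1) - 3*(-3)] - 4*[(-4)*(-1) - 3*4] + 1*[(-4)*(-3) - (-3)*4]
  = (-3)*(12) - 4*(-8) + 1*(24) = 20
Dx = (-21)*[(-3)*(-1) - 3*(-3)] - 4*[17*(-1) - 3*17] + 1*[17*(-3) - (-3)*17]
  = (-21)*(12) - 4*(-68) + 1*(0) = 20
Dy = (-3)*[17*(-1) - 3*17] - (-21)*[(-4)*(-1) - 3*4] + 1*[(-4)*17 - 17*4]
  = (-3)*(-68) - (-21)*(-8) + 1*(-136) = -100
Dz = (-3)*[(-3)*17 - 17*(-3)] - 4*[(-4)*17 - 17*4] + (-21)*[(-4)*(-3) - (-3)*4]
  = (-3)*(0) - 4*(-136) + (-21)*(24) = 40
x = Dx/D = 20/20 = 1, y = Dy/D = -100/20 = -5, z = Dz/D = 40/20 = 2
Check eq1: (-3)(1) + (4)(-5) + (1)(2) = -21 = -21 ✓
Check eq2: (-4)(1) + (-3)(-5) + (3)(2) = 17 = 17 ✓
Check eq3: (4)(1) + (-3)(-5) + (-1)(2) = 17 = 17 ✓

x = 1, y = -5, z = 2


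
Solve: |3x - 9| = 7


An absolute value equation |expr| = 7 gives two cases:
Case 1: 3x - 9 = 7
  3x = 16, so x = 16/3
Case 2: 3x - 9 = -7
  3x = 2, so x = 2/3

x = 2/3, x = 16/3


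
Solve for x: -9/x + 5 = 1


Subtract 5 from both sides: -9/x = -4
Multiply both sides by x: -9 = -4 * x
Divide by -4: x = 9/4

x = 9/4


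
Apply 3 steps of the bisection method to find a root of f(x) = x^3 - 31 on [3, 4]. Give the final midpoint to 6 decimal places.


f(x) = x^3 - 31
f(3) = -4 < 0
f(4) = 33 > 0

Step 1: midpoint = (3.000000 + 4.000000)/2 = 3.500000
  f(3.500000) = 11.875000
  f(mid) > 0, so root is in [3.000000, 3.500000]

Step 2: midpoint = (3.000000 + 3.500000)/2 = 3.250000
  f(3.250000) = 3.328125
  f(mid) > 0, so root is in [3.000000, 3.250000]

Step 3: midpoint = (3.000000 + 3.250000)/2 = 3.125000
  f(3.125000) = -0.482422
  f(mid) < 0, so root is in [3.125000, 3.250000]

midpoint = 3.125000


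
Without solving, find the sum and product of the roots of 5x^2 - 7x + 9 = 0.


By Vieta's formulas for ax^2 + bx + c = 0:
  Sum of roots = -b/a
  Product of roots = c/a

Here a = 5, b = -7, c = 9
Sum = -(-7)/5 = 7/5
Product = 9/5 = 9/5

Sum = 7/5, Product = 9/5


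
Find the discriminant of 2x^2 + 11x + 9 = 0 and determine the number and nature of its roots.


For ax^2 + bx + c = 0, discriminant D = b^2 - 4ac
Here a = 2, b = 11, c = 9
D = (11)^2 - 4(2)(9) = 121 - 72 = 49

D = 49 > 0 and is a perfect square (sqrt = 7)
The equation has 2 distinct real rational roots.

Discriminant = 49, 2 distinct real rational roots


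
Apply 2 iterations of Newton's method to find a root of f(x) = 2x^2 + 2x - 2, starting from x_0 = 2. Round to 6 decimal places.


Newton's method: x_(n+1) = x_n - f(x_n)/f'(x_n)
f(x) = 2x^2 + 2x - 2
f'(x) = 4x + 2

Iteration 1:
  f(2.000000) = 10.000000
  f'(2.000000) = 10.000000
  x_1 = 2.000000 - (10.000000)/(10.000000) = 1.000000

Iteration 2:
  f(1.000000) = 2.000000
  f'(1.000000) = 6.000000
  x_2 = 1.000000 - (2.000000)/(6.000000) = 0.666667

x_2 = 0.666667


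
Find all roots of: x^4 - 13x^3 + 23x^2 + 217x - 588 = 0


Let p(x) = x^4 - 13x^3 + 23x^2 + 217x - 588. By the rational root theorem (leading coefficient 1), any rational root is an integer divisor of 588: try ±1, ±2, ... in turn.
Test x = 1: value = -360 ≠ 0.
Test x = -1: value = -768 ≠ 0.
Test x = 2: value = -150 ≠ 0.
Test x = -2: value = -810 ≠ 0.
Test x = 3: value = 0 ✓, so (x - 3) is a factor.
Synthetic division by (x - 3): bring down 1; 1(3) - 13 = -10; (-10)(3) + 23 = -7; (-7)(3) + 217 = 196; 196(3) - 588 = 0 → quotient x^3 - 10x^2 - 7x + 196, remainder 0.
Continue with the quotient x^3 - 10x^2 - 7x + 196 (candidates must divide 196).
Test x = 4: value = 72 ≠ 0.
Test x = -4: value = 0 ✓, so (x + 4) is a factor.
Synthetic division by (x + 4): bring down 1; 1(-4) - 10 = -14; (-14)(-4) - 7 = 49; 49(-4) + 196 = 0 → quotient x^2 - 14x + 49, remainder 0.
Solve the quadratic x^2 - 14x + 49 = 0: discriminant = (-14)^2 - 4(1)(49) = 196 - 196 = 0.
Discriminant = 0, so a double root: x = 14/2 = 7.
Collecting all roots found:

x = -4, x = 3, x = 7 (multiplicity 2)


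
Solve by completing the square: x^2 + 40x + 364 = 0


Start: x^2 + 40x + 364 = 0
Move constant: x^2 + 40x = -364
Half of 40 is 20, squared is 400
Add 400 to both sides: x^2 + 40x + 400 = 36
(x + 20)^2 = 36
x + 20 = ±6
x = -20 + 6 = -14 or x = -20 - 6 = -26

x = -26, x = -14


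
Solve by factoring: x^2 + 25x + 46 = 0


We need two numbers that multiply to 46 and add to 25.
Those numbers are 2 and 23 (since 2 * 23 = 46 and 2 + 23 = 25).
So x^2 + 25x + 46 = (x + 2)(x + 23) = 0
Setting each factor to zero: x = -2 or x = -23

x = -23, x = -2


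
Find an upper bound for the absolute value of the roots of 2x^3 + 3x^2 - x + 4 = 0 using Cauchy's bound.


Cauchy's bound: all roots r satisfy |r| <= 1 + max(|a_i/a_n|) for i = 0,...,n-1
where a_n is the leading coefficient.

Coefficients: [2, 3, -1, 4]
Leading coefficient a_n = 2
Ratios |a_i/a_n|: 3/2, 1/2, 2
Maximum ratio: 2
Cauchy's bound: |r| <= 1 + 2 = 3

Upper bound = 3


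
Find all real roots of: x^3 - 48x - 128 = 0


Let p(x) = x^3 - 48x - 128. By the rational root theorem (leading coefficient 1), any rational root is an integer divisor of 128: try ±1, ±2, ... in turn.
Test x = 1: value = -175 ≠ 0.
Test x = -1: value = -81 ≠ 0.
Test x = 2: value = -216 ≠ 0.
Test x = -2: value = -40 ≠ 0.
Test x = 4: value = -256 ≠ 0.
Test x = -4: value = 0 ✓, so (x + 4) is a factor.
Synthetic division by (x + 4): bring down 1; 1(-4) + 0 = -4; (-4)(-4) - 48 = -32; (-32)(-4) - 128 = 0 → quotient x^2 - 4x - 32, remainder 0.
Solve the quadratic x^2 - 4x - 32 = 0: discriminant = (-4)^2 - 4(1)(-32) = 16 + 128 = 144.
sqrt(144) = 12, so x = (4 ± 12)/2: x = 8 or x = -4.

x = -4 (multiplicity 2), x = 8


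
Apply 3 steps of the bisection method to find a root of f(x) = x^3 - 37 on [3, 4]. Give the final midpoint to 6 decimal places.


f(x) = x^3 - 37
f(3) = -10 < 0
f(4) = 27 > 0

Step 1: midpoint = (3.000000 + 4.000000)/2 = 3.500000
  f(3.500000) = 5.875000
  f(mid) > 0, so root is in [3.000000, 3.500000]

Step 2: midpoint = (3.000000 + 3.500000)/2 = 3.250000
  f(3.250000) = -2.671875
  f(mid) < 0, so root is in [3.250000, 3.500000]

Step 3: midpoint = (3.250000 + 3.500000)/2 = 3.375000
  f(3.375000) = 1.443359
  f(mid) > 0, so root is in [3.250000, 3.375000]

midpoint = 3.375000


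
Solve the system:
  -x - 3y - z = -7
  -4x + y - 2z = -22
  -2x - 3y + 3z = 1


Using Cramer's rule. Expand each determinant along the first row.
D  = (-1)*[1*3 - (-2)*(-3)] - (-3)*[(-4)*3 - (-2)*(-2)] + (-1)*[(-4)*(-3) - 1*(-2)]
  = (-1)*(-3) - (-3)*(-16) + (-1)*(14) = -59
Dx = (-7)*[1*3 - (-2)*(-3)] - (-3)*[(-22)*3 - (-2)*1] + (-1)*[(-22)*(-3) - 1*1]
  = (-7)*(-3) - (-3)*(-64) + (-1)*(65) = -236
Dy = (-1)*[(-22)*3 - (-2)*1] - (-7)*[(-4)*3 - (-2)*(-2)] + (-1)*[(-4)*1 - (-22)*(-2)]
  = (-1)*(-64) - (-7)*(-16) + (-1)*(-48) = 0
Dz = (-1)*[1*1 - (-22)*(-3)] - (-3)*[(-4)*1 - (-22)*(-2)] + (-7)*[(-4)*(-3) - 1*(-2)]
  = (-1)*(-65) - (-3)*(-48) + (-7)*(14) = -177
x = Dx/D = -236/-59 = 4, y = Dy/D = 0/-59 = 0, z = Dz/D = -177/-59 = 3
Check eq1: (-1)(4) + (-3)(0) + (-1)(3) = -7 = -7 ✓
Check eq2: (-4)(4) + (1)(0) + (-2)(3) = -22 = -22 ✓
Check eq3: (-2)(4) + (-3)(0) + (3)(3) = 1 = 1 ✓

x = 4, y = 0, z = 3


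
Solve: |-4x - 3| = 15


An absolute value equation |expr| = 15 gives two cases:
Case 1: -4x - 3 = 15
  -4x = 18, so x = -9/2
Case 2: -4x - 3 = -15
  -4x = -12, so x = 3

x = -9/2, x = 3


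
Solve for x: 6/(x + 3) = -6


Multiply both sides by (x + 3): 6 = -6(x + 3)
Distribute: 6 = -6x - 18
-6x = 6 + 18 = 24
x = -4

x = -4


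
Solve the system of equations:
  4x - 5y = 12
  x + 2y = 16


Using Cramer's rule:
Determinant D = (4)(2) - (1)(-5) = 8 + 5 = 13
Dx = (12)(2) - (16)(-5) = 24 + 80 = 104
Dy = (4)(16) - (1)(12) = 64 - 12 = 52
x = Dx/D = 104/13 = 8
y = Dy/D = 52/13 = 4

x = 8, y = 4


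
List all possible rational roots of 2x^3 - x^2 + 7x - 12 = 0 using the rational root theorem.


Rational root theorem: possible roots are ±p/q where:
  p divides the constant term (-12): p ∈ {1, 2, 3, 4, 6, 12}
  q divides the leading coefficient (2): q ∈ {1, 2}

All possible rational roots: -12, -6, -4, -3, -2, -3/2, -1, -1/2, 1/2, 1, 3/2, 2, 3, 4, 6, 12

-12, -6, -4, -3, -2, -3/2, -1, -1/2, 1/2, 1, 3/2, 2, 3, 4, 6, 12


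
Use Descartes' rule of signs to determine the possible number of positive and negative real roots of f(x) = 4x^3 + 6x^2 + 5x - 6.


Descartes' rule of signs:

For positive roots, count sign changes in f(x) = 4x^3 + 6x^2 + 5x - 6:
Signs of coefficients: +, +, +, -
Number of sign changes: 1
Possible positive real roots: 1

For negative roots, examine f(-x) = -4x^3 + 6x^2 - 5x - 6:
Signs of coefficients: -, +, -, -
Number of sign changes: 2
Possible negative real roots: 2, 0

Positive roots: 1; Negative roots: 2 or 0


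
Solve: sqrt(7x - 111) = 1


Square both sides: 7x - 111 = 1^2 = 1
7x = 1 + 111 = 112
x = 16
Check: sqrt(7*16 - 111) = sqrt(1) = 1 ✓

x = 16


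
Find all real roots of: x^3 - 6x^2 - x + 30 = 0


Let p(x) = x^3 - 6x^2 - x + 30. By the rational root theorem (leading coefficient 1), any rational root is an integer divisor of 30: try ±1, ±2, ... in turn.
Test x = 1: value = 24 ≠ 0.
Test x = -1: value = 24 ≠ 0.
Test x = 2: value = 12 ≠ 0.
Test x = -2: value = 0 ✓, so (x + 2) is a factor.
Synthetic division by (x + 2): bring down 1; 1(-2) - 6 = -8; (-8)(-2) - 1 = 15; 15(-2) + 30 = 0 → quotient x^2 - 8x + 15, remainder 0.
Solve the quadratic x^2 - 8x + 15 = 0: discriminant = (-8)^2 - 4(1)(15) = 64 - 60 = 4.
sqrt(4) = 2, so x = (8 ± 2)/2: x = 5 or x = 3.

x = -2, x = 3, x = 5


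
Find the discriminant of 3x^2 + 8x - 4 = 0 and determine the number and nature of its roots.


For ax^2 + bx + c = 0, discriminant D = b^2 - 4ac
Here a = 3, b = 8, c = -4
D = (8)^2 - 4(3)(-4) = 64 + 48 = 112

D = 112 > 0 but not a perfect square
The equation has 2 distinct real irrational roots.

Discriminant = 112, 2 distinct real irrational roots


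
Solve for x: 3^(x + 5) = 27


Express both sides with the same base.
27 = 3^3
Since the bases match, equate exponents: x + 5 = 3
So x = 3 - (5) = -2

x = -2


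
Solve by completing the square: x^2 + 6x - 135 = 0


Start: x^2 + 6x - 135 = 0
Move constant: x^2 + 6x = 135
Half of 6 is 3, squared is 9
Add 9 to both sides: x^2 + 6x + 9 = 144
(x + 3)^2 = 144
x + 3 = ±12
x = -3 + 12 = 9 or x = -3 - 12 = -15

x = -15, x = 9


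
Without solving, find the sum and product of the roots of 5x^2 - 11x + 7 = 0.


By Vieta's formulas for ax^2 + bx + c = 0:
  Sum of roots = -b/a
  Product of roots = c/a

Here a = 5, b = -11, c = 7
Sum = -(-11)/5 = 11/5
Product = 7/5 = 7/5

Sum = 11/5, Product = 7/5


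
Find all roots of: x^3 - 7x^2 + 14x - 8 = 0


Let p(x) = x^3 - 7x^2 + 14x - 8. By the rational root theorem (leading coefficient 1), any rational root is an integer divisor of 8: try ±1, ±2, ... in turn.
Test x = 1: value = 0 ✓, so (x - 1) is a factor.
Synthetic division by (x - 1): bring down 1; 1(1) - 7 = -6; (-6)(1) + 14 = 8; 8(1) - 8 = 0 → quotient x^2 - 6x + 8, remainder 0.
Solve the quadratic x^2 - 6x + 8 = 0: discriminant = (-6)^2 - 4(1)(8) = 36 - 32 = 4.
sqrt(4) = 2, so x = (6 ± 2)/2: x = 4 or x = 2.
Collecting all roots found:

x = 1, x = 2, x = 4


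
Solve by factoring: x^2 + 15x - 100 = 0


We need two numbers that multiply to -100 and add to 15.
Those numbers are -5 and 20 (since (-5) * 20 = -100 and (-5) + 20 = 15).
So x^2 + 15x - 100 = (x - 5)(x + 20) = 0
Setting each factor to zero: x = 5 or x = -20

x = -20, x = 5


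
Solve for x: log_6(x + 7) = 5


Convert to exponential form: x + 7 = 6^5 = 7776
x = 7776 - 7 = 7769
Check: log_6(7769 + 7) = log_6(7776) = log_6(7776) = 5 ✓

x = 7769


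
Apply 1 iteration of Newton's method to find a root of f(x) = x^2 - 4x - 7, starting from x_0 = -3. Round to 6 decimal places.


Newton's method: x_(n+1) = x_n - f(x_n)/f'(x_n)
f(x) = x^2 - 4x - 7
f'(x) = 2x - 4

Iteration 1:
  f(-3.000000) = 14.000000
  f'(-3.000000) = -10.000000
  x_1 = -3.000000 - (14.000000)/(-10.000000) = -1.600000

x_1 = -1.600000


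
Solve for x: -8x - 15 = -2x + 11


Starting with: -8x - 15 = -2x + 11
Move all x terms to left: (-8 + 2)x = 11 + 15
Simplify: -6x = 26
Divide both sides by -6: x = -13/3

x = -13/3


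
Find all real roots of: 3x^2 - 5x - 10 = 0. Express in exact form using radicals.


Using the quadratic formula: x = (-b ± sqrt(b^2 - 4ac)) / (2a)
Here a = 3, b = -5, c = -10
Discriminant = b^2 - 4ac = (-5)^2 - 4(3)(-10) = 25 + 120 = 145
Since discriminant = 145 > 0, there are two real roots.
x = (5 ± sqrt(145)) / 6
Numerically: x ≈ 2.8403 or x ≈ -1.1736

x = (5 + sqrt(145)) / 6 or x = (5 - sqrt(145)) / 6


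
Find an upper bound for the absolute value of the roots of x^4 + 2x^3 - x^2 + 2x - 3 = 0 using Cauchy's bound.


Cauchy's bound: all roots r satisfy |r| <= 1 + max(|a_i/a_n|) for i = 0,...,n-1
where a_n is the leading coefficient.

Coefficients: [1, 2, -1, 2, -3]
Leading coefficient a_n = 1
Ratios |a_i/a_n|: 2, 1, 2, 3
Maximum ratio: 3
Cauchy's bound: |r| <= 1 + 3 = 4

Upper bound = 4


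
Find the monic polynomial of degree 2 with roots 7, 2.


A monic polynomial with roots 7, 2 is:
p(x) = (x - 7)(x - 2)
After multiplying by (x - 7): x - 7
After multiplying by (x - 2): x^2 - 9x + 14

x^2 - 9x + 14


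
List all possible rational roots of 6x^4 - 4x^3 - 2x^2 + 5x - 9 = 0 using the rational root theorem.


Rational root theorem: possible roots are ±p/q where:
  p divides the constant term (-9): p ∈ {1, 3, 9}
  q divides the leading coefficient (6): q ∈ {1, 2, 3, 6}

All possible rational roots: -9, -9/2, -3, -3/2, -1, -1/2, -1/3, -1/6, 1/6, 1/3, 1/2, 1, 3/2, 3, 9/2, 9

-9, -9/2, -3, -3/2, -1, -1/2, -1/3, -1/6, 1/6, 1/3, 1/2, 1, 3/2, 3, 9/2, 9


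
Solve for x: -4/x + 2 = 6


Subtract 2 from both sides: -4/x = 4
Multiply both sides by x: -4 = 4 * x
Divide by 4: x = -1

x = -1


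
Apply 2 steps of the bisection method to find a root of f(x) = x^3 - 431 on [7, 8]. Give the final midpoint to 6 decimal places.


f(x) = x^3 - 431
f(7) = -88 < 0
f(8) = 81 > 0

Step 1: midpoint = (7.000000 + 8.000000)/2 = 7.500000
  f(7.500000) = -9.125000
  f(mid) < 0, so root is in [7.500000, 8.000000]

Step 2: midpoint = (7.500000 + 8.000000)/2 = 7.750000
  f(7.750000) = 34.484375
  f(mid) > 0, so root is in [7.500000, 7.750000]

midpoint = 7.750000


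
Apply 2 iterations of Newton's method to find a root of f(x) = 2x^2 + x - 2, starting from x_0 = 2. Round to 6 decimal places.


Newton's method: x_(n+1) = x_n - f(x_n)/f'(x_n)
f(x) = 2x^2 + x - 2
f'(x) = 4x + 1

Iteration 1:
  f(2.000000) = 8.000000
  f'(2.000000) = 9.000000
  x_1 = 2.000000 - (8.000000)/(9.000000) = 1.111111

Iteration 2:
  f(1.111111) = 1.580247
  f'(1.111111) = 5.444444
  x_2 = 1.111111 - (1.580247)/(5.444444) = 0.820862

x_2 = 0.820862


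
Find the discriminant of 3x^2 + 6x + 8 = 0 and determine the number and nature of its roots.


For ax^2 + bx + c = 0, discriminant D = b^2 - 4ac
Here a = 3, b = 6, c = 8
D = (6)^2 - 4(3)(8) = 36 - 96 = -60

D = -60 < 0
The equation has no real roots (2 complex conjugate roots).

Discriminant = -60, no real roots (2 complex conjugate roots)


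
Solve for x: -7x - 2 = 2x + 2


Starting with: -7x - 2 = 2x + 2
Move all x terms to left: (-7 - 2)x = 2 + 2
Simplify: -9x = 4
Divide both sides by -9: x = -4/9

x = -4/9
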